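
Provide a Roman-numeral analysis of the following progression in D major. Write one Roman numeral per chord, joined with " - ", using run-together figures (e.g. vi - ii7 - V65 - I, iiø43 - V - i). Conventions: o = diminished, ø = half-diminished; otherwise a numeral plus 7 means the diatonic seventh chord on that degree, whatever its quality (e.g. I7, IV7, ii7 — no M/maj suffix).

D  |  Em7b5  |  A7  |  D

I - iiø7 - V7 - I

D: root D is the tonic; major triad there is I.
Em7b5: half-diminished seventh chord on E — chromatic; iiø7 (borrowed from the parallel minor).
A7: dominant seventh chord on A = scale degree 5 → V7.
D has root D, degree 1 in D major, so I.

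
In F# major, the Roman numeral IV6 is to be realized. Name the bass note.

IV in F# major has root B; the chord is B-D#-F#.
The figure 6 means first inversion — the third is in the bass.

D#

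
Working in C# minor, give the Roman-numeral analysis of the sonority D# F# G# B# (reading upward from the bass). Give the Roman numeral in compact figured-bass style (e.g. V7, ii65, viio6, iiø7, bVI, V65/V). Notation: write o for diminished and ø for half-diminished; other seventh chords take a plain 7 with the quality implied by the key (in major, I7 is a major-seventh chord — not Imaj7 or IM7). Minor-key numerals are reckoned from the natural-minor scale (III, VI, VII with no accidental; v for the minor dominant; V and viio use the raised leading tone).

V43

Stacked in thirds the chord is G#-B#-D#-F#: a dominant seventh chord on G#.
In C# minor, G# is the dominant; the diatonic dominant seventh chord there is V7.
With D# in the bass the chord is in second inversion, so the figured bass is 43.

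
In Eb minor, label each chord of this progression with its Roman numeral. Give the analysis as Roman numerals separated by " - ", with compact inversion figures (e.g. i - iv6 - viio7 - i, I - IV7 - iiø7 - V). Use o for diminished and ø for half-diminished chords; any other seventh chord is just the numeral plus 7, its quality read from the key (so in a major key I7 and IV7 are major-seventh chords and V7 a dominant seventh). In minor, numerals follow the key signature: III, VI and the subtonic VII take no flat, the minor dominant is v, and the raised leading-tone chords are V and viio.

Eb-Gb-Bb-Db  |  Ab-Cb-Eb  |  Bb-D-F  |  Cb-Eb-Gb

Eb-Gb-Bb-Db: root Eb is the tonic; minor seventh chord there is i7.
Ab-Cb-Eb: root Ab is the subdominant; minor triad there is iv.
Bb-D-F: major triad on Bb = scale degree 5 → V.
Cb-Eb-Gb: root Cb is the submediant; major triad there is VI.

i7 - iv - V - VI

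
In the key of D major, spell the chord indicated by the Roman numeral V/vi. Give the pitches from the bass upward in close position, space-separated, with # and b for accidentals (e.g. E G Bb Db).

V/vi is a secondary dominant — the dominant triad of vi. vi in D major is B, so the applied chord's root is F#, a perfect fifth above.
Building a major triad on F# gives F#-A#-C#.

F# A# C#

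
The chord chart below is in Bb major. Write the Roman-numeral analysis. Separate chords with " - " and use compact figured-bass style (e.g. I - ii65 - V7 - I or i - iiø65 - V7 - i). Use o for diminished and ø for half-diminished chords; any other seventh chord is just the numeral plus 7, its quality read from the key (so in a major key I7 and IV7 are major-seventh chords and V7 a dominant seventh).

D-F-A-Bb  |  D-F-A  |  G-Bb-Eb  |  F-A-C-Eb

I65 - iii - IV6 - V7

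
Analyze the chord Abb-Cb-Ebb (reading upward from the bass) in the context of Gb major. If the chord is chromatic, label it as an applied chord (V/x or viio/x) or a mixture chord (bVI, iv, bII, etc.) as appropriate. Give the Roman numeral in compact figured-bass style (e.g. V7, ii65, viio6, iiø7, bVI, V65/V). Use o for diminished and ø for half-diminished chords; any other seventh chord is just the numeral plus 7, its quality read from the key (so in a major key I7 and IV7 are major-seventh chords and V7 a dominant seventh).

bII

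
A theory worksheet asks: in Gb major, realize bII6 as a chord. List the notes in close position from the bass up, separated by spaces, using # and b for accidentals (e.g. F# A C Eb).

Cb Ebb Abb

Scale degree 2 in Gb major is Ab; lowering it a half step gives Abb. bII6 is the Neapolitan sixth — a major triad on the lowered second degree, here in its customary first inversion.
So the chord is Abb-Cb-Ebb, a major triad.
With the 6 figure the chord is in first inversion; from the bass Cb upward in close position it reads Cb-Ebb-Abb.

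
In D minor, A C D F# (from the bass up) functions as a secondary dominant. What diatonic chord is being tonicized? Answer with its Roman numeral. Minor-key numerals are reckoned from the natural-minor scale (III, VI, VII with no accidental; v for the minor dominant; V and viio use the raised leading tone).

iv

The chord is a dominant seventh chord on D.
A dominant resolves down a perfect fifth: D → G. In D minor, G is scale degree 4, i.e. iv.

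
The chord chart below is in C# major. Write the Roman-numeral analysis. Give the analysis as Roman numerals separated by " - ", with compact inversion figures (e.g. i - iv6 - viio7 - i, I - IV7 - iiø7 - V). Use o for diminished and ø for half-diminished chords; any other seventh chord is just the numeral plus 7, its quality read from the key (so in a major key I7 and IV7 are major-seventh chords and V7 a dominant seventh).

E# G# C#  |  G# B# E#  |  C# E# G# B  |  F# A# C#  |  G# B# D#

I6 - iii6 - V7/IV - IV - V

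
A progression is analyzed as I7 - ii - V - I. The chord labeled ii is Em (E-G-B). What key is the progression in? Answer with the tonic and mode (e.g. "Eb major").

D major

ii is given as E-G-B — a minor triad with root E.
If E is scale degree 2 and the mode makes that degree carry a minor triad, the tonic is D and the mode is major.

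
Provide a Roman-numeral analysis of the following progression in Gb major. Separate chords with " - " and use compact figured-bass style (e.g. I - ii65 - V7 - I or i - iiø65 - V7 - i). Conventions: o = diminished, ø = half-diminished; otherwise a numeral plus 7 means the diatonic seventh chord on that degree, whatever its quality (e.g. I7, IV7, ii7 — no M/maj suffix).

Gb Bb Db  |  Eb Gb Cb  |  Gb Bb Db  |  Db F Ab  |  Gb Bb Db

I - IV6 - I - V - I

Gb-Bb-Db: root Gb is the tonic; major triad there is I.
Eb-Gb-Cb: root Cb is the subdominant; major triad there is IV6.
Gb-Bb-Db: root Gb is the tonic; major triad there is I.
Db-F-Ab: major triad on Db = scale degree 5 → V.
Gb-Bb-Db: root Gb is the tonic; major triad there is I.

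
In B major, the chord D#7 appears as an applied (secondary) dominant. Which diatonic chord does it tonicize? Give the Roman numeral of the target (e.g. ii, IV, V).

The chord is a dominant seventh chord on D#.
A dominant resolves down a perfect fifth: D# → G#. In B major, G# is scale degree 6, i.e. vi.

vi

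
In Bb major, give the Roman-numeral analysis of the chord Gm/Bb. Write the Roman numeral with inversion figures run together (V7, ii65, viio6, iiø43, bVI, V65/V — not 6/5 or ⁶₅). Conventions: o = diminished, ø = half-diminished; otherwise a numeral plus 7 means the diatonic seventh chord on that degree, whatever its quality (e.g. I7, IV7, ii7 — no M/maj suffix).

vi6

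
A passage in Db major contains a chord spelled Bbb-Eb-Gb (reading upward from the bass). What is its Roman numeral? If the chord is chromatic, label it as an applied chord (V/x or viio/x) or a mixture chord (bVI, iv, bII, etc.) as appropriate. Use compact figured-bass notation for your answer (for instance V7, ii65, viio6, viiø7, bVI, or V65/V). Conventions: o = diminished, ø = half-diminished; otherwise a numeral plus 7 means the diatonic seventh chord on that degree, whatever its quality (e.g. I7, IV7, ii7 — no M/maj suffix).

The pitches Eb-Gb-Bbb form a diminished triad rooted on Eb.
Eb is the second degree of Db major. This is the diminished supertonic triad, borrowed from the parallel minor.
With Bbb in the bass the chord is in second inversion, so the figured bass is 64.

iio64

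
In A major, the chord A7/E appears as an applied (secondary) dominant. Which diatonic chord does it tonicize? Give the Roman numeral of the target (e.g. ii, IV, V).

IV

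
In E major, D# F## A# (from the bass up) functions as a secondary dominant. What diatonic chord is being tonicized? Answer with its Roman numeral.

iii

The chord is a major triad on D#.
A dominant resolves down a perfect fifth: D# → G#. In E major, G# is scale degree 3, i.e. iii.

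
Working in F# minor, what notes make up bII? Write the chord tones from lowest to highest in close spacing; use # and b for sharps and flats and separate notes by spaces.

Scale degree 2 in F# minor is G#; lowering it a half step gives G. bII is the Neapolitan chord — a major triad on the lowered second degree.
So the chord is G-B-D.

G B D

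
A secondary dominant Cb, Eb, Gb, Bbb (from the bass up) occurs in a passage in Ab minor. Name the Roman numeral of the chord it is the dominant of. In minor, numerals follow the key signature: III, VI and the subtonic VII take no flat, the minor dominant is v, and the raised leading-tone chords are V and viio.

VI

The chord is a dominant seventh chord on Cb.
A dominant resolves down a perfect fifth: Cb → Fb. In Ab minor, Fb is scale degree 6, i.e. VI.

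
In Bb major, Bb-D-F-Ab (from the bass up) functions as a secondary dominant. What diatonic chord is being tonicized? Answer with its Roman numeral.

IV

The chord is a dominant seventh chord on Bb.
A dominant resolves down a perfect fifth: Bb → Eb. In Bb major, Eb is scale degree 4, i.e. IV.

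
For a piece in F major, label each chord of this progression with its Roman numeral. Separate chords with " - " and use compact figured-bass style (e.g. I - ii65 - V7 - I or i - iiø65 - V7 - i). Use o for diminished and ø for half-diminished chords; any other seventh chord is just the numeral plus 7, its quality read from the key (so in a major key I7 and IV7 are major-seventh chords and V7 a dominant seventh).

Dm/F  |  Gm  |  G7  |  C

vi6 - ii - V7/V - V

Dm/F: minor triad on D = scale degree 6 → vi6.
Gm: root G is the supertonic; minor triad there is ii.
G7: chromatic; G is V of V, so V7/V.
C: root C is the dominant; major triad there is V.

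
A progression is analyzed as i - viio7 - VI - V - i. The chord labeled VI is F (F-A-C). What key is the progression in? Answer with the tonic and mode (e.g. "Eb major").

A minor

The anchor chord is a major triad on F, labeled VI.
VI on F implies F is the submediant; that puts the tonic at A, and the uppercase numeral fits minor mode.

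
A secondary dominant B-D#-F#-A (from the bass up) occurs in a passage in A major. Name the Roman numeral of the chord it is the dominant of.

V

The chord is a dominant seventh chord on B.
A dominant resolves down a perfect fifth: B → E. In A major, E is scale degree 5, i.e. V.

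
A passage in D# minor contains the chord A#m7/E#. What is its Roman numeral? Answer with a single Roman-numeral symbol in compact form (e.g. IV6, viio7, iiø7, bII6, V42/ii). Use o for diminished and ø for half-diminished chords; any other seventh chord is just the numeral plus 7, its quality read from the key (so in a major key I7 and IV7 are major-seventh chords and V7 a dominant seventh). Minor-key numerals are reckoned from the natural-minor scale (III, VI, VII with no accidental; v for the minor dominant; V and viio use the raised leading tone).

v43

The pitches A#-C#-E#-G# form a minor seventh chord rooted on A#.
In D# minor, A# is the dominant; the diatonic minor seventh chord there is v7.
With E# in the bass the chord is in second inversion, so the figured bass is 43.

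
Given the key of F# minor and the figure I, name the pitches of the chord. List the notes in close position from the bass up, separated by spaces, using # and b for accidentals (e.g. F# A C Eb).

F# A# C#

I is the major tonic (Picardy third), borrowed from the parallel major. In F# minor that root is F#.
So the chord is F#-A#-C#, a major triad.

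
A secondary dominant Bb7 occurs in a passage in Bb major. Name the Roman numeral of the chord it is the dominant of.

The chord is a dominant seventh chord on Bb.
A dominant resolves down a perfect fifth: Bb → Eb. In Bb major, Eb is scale degree 4, i.e. IV.

IV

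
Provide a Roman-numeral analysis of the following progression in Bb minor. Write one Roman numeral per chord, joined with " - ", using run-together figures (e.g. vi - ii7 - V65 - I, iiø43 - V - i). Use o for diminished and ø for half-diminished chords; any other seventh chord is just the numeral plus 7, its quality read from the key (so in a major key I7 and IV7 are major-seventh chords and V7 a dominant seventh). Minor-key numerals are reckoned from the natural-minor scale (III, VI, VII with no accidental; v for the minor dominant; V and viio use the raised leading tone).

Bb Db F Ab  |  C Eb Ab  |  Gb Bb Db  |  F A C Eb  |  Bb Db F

Bb-Db-F-Ab: root Bb is the tonic; minor seventh chord there is i7.
C-Eb-Ab has root Ab, degree 7 in Bb minor, so VII6.
Gb-Bb-Db: root Gb is the submediant; major triad there is VI.
F-A-C-Eb has root F, degree 5 in Bb minor, so V7.
Bb-Db-F: minor triad on Bb = scale degree 1 → i.

i7 - VII6 - VI - V7 - i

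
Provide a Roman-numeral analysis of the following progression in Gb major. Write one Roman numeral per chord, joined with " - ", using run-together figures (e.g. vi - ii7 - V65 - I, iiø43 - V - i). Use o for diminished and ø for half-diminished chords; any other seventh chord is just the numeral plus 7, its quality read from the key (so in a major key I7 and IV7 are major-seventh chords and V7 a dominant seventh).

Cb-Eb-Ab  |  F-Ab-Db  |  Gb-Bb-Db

Cb-Eb-Ab: root Ab is the supertonic; minor triad there is ii6.
F-Ab-Db: major triad on Db = scale degree 5 → V6.
Gb-Bb-Db has root Gb, degree 1 in Gb major, so I.

ii6 - V6 - I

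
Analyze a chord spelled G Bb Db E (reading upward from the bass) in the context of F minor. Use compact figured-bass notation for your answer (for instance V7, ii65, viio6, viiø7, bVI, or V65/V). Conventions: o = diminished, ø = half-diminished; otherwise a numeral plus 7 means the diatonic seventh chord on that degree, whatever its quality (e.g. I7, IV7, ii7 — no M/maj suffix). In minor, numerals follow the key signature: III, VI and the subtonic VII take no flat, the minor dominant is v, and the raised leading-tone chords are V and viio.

viio65

Stacked in thirds the chord is E-G-Bb-Db: a fully diminished seventh chord on E.
E is scale degree 7 in F minor, and a fully diminished seventh chord on that degree is written viio7.
With G in the bass the chord is in first inversion, so the figured bass is 65.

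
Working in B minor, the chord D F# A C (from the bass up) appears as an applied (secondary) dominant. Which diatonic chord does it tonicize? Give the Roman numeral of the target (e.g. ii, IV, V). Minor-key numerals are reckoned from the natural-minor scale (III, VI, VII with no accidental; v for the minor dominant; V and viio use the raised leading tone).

The chord is a dominant seventh chord on D.
A dominant resolves down a perfect fifth: D → G. In B minor, G is scale degree 6, i.e. VI.

VI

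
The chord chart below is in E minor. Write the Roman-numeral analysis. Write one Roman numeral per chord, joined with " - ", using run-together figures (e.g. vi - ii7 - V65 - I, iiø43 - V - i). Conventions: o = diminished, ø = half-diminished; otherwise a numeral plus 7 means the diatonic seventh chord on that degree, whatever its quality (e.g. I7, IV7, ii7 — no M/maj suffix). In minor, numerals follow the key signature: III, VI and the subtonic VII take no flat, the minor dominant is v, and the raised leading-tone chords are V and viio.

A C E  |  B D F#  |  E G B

iv - v - i

A-C-E: root A is the subdominant; minor triad there is iv.
B-D-F# has root B, degree 5 in E minor, so v.
E-G-B has root E, degree 1 in E minor, so i.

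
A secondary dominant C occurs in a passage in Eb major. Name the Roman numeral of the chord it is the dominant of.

ii

The chord is a major triad on C.
A dominant resolves down a perfect fifth: C → F. In Eb major, F is scale degree 2, i.e. ii.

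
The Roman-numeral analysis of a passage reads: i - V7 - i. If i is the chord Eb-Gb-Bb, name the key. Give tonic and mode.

The anchor chord is a minor triad on Eb, labeled i.
If Eb is scale degree 1 and the mode makes that degree carry a minor triad, the tonic is Eb and the mode is minor.

Eb minor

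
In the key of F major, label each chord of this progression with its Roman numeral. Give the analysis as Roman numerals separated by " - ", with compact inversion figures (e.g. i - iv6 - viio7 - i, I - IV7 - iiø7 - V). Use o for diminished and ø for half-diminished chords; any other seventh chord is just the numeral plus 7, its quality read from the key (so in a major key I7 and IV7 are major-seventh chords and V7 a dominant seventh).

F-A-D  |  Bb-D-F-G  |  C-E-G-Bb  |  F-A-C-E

F-A-D: root D is the submediant; minor triad there is vi6.
Bb-D-F-G has root G, degree 2 in F major, so ii65.
C-E-G-Bb: dominant seventh chord on C = scale degree 5 → V7.
F-A-C-E: major seventh chord on F = scale degree 1 → I7.

vi6 - ii65 - V7 - I7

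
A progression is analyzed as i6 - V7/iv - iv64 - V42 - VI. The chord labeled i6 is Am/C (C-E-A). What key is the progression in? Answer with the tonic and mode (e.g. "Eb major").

A minor

The anchor chord is a minor triad on A, labeled i6.
If A is scale degree 1 and the mode makes that degree carry a minor triad, the tonic is A and the mode is minor.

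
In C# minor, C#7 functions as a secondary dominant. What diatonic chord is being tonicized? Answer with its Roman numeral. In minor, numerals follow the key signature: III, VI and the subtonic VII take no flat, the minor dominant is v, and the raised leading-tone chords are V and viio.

iv

The chord is a dominant seventh chord on C#.
A dominant resolves down a perfect fifth: C# → F#. In C# minor, F# is scale degree 4, i.e. iv.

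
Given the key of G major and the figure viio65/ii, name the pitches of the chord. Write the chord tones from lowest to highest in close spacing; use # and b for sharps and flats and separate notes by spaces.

viio65/ii is a secondary leading-tone chord. The target ii is A in G major; the applied chord is rooted a semitone below, on G#.
Building a fully diminished seventh chord on G# gives G#-B-D-F.
With the 65 figure the chord is in first inversion; from the bass B upward in close position it reads B-D-F-G#.

B D F G#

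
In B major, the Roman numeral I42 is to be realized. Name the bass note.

A#

I in B major has root B; the chord is B-D#-F#-A#.
The figure 42 means third inversion — the seventh is in the bass.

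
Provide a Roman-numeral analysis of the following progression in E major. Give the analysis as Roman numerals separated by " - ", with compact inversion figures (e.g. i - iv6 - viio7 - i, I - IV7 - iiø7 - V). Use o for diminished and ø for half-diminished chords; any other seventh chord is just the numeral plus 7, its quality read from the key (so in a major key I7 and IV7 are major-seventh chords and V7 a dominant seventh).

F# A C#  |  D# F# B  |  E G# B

F#-A-C# has root F#, degree 2 in E major, so ii.
D#-F#-B: root B is the dominant; major triad there is V6.
E-G#-B: major triad on E = scale degree 1 → I.

ii - V6 - I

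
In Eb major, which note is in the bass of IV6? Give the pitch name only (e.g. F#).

C

IV in Eb major has root Ab; the chord is Ab-C-Eb.
The figure 6 means first inversion — the third is in the bass.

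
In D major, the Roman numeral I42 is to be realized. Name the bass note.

C#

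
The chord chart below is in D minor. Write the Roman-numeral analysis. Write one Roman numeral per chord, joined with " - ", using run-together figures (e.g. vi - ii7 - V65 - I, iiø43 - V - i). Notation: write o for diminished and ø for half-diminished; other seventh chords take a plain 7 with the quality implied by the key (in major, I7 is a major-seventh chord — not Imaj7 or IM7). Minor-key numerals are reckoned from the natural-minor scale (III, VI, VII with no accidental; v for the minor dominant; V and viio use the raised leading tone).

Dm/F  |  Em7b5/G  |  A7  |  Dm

i6 - iiø65 - V7 - i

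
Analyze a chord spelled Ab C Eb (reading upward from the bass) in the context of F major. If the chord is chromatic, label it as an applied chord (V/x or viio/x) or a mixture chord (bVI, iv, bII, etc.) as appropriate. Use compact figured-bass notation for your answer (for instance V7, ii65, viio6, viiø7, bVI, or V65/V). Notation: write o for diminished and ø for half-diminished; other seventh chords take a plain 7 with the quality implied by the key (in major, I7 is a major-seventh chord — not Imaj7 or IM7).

Stacked in thirds the chord is Ab-C-Eb: a major triad on Ab.
Ab is the lowered third degree of F major (diatonic 3 would be A). This is a major triad on the lowered third degree, borrowed from the parallel minor.

bIII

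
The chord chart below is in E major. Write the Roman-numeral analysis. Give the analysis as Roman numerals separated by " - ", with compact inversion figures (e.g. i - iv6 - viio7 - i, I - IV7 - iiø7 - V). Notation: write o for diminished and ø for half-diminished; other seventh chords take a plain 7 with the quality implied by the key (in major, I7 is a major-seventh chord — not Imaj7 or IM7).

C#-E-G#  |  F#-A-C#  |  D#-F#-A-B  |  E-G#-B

C#-E-G#: minor triad on C# = scale degree 6 → vi.
F#-A-C# has root F#, degree 2 in E major, so ii.
D#-F#-A-B: dominant seventh chord on B = scale degree 5 → V65.
E-G#-B has root E, degree 1 in E major, so I.

vi - ii - V65 - I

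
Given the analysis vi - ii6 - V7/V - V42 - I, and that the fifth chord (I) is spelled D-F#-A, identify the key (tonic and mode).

D major

The chord D is a major triad rooted on D; its label is I.
If D is scale degree 1 and the mode makes that degree carry a major triad, the tonic is D and the mode is major.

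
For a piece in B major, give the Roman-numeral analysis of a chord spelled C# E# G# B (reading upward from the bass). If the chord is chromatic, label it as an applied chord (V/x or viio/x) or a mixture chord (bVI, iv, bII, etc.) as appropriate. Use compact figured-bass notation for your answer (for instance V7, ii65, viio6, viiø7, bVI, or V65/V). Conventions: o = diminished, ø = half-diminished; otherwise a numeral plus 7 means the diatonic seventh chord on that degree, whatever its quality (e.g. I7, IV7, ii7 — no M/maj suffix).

Stacked in thirds the chord is C#-E#-G#-B: a dominant seventh chord on C#.
C# is not a diatonic chord root with this quality in B major, but it lies a perfect fifth above F# (V), so the chord functions as an applied dominant of V.

V7/V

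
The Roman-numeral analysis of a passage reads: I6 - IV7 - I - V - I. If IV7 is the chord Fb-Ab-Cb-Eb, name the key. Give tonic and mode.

Cb major

IV7 is given as Fb-Ab-Cb-Eb — a major seventh chord with root Fb.
IV7 on Fb implies Fb is the subdominant; that puts the tonic at Cb, and the uppercase numeral fits major mode.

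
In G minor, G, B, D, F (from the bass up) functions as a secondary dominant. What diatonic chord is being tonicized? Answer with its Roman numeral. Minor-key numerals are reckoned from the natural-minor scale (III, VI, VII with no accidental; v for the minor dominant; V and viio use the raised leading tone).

The chord is a dominant seventh chord on G.
A dominant resolves down a perfect fifth: G → C. In G minor, C is scale degree 4, i.e. iv.

iv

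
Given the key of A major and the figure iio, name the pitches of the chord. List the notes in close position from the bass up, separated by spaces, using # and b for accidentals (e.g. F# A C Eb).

B D F

Scale degree 2 in A major is B; here the chord built on it is altered to a diminished triad. iio is the diminished supertonic triad, borrowed from the parallel minor.
So the chord is B-D-F.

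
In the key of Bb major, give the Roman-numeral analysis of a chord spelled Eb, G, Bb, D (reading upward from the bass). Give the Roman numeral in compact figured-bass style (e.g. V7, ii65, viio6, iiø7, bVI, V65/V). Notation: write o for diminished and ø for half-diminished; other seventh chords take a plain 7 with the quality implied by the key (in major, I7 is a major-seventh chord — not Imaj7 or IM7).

The pitches Eb-G-Bb-D form a major seventh chord rooted on Eb.
Eb is scale degree 4 in Bb major, and a major seventh chord on that degree is written IV7.

IV7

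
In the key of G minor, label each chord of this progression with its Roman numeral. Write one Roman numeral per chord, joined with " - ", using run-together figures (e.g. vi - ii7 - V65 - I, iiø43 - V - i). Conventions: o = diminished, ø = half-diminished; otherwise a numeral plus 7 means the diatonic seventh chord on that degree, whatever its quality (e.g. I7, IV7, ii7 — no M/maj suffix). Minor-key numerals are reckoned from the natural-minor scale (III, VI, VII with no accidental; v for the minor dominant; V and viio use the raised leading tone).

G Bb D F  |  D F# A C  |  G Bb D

i7 - V7 - i

G-Bb-D-F: minor seventh chord on G = scale degree 1 → i7.
D-F#-A-C has root D, degree 5 in G minor, so V7.
G-Bb-D: root G is the tonic; minor triad there is i.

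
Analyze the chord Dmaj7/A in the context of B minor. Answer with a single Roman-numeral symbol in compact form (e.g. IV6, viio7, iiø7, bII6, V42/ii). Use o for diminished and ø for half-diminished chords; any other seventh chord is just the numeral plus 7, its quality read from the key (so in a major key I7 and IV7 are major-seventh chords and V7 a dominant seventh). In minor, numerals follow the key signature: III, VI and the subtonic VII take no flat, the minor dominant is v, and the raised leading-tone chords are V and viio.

III43

The pitches D-F#-A-C# form a major seventh chord rooted on D.
D is scale degree 3 in B minor, and a major seventh chord on that degree is written III7.
With A in the bass the chord is in second inversion, so the figured bass is 43.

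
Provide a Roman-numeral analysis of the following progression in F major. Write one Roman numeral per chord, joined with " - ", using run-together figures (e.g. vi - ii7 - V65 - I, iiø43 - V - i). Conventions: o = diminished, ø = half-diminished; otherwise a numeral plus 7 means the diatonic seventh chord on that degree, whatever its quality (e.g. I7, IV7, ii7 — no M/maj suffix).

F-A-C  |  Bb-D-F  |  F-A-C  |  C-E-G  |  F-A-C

F-A-C has root F, degree 1 in F major, so I.
Bb-D-F: root Bb is the subdominant; major triad there is IV.
F-A-C has root F, degree 1 in F major, so I.
C-E-G: root C is the dominant; major triad there is V.
F-A-C: major triad on F = scale degree 1 → I.

I - IV - I - V - I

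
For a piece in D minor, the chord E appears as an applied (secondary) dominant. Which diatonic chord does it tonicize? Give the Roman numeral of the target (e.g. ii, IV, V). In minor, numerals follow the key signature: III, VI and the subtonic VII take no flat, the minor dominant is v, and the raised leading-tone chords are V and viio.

V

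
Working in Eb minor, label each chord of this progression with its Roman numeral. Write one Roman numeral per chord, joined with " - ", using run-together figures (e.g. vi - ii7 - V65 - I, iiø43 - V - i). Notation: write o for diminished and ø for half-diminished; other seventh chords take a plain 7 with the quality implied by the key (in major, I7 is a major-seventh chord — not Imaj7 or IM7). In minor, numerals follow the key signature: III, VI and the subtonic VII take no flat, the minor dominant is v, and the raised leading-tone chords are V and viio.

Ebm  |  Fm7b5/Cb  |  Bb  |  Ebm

i - iiø43 - V - i

Ebm: root Eb is the tonic; minor triad there is i.
Fm7b5/Cb: half-diminished seventh chord on F = scale degree 2 → iiø43.
Bb has root Bb, degree 5 in Eb minor, so V.
Ebm has root Eb, degree 1 in Eb minor, so i.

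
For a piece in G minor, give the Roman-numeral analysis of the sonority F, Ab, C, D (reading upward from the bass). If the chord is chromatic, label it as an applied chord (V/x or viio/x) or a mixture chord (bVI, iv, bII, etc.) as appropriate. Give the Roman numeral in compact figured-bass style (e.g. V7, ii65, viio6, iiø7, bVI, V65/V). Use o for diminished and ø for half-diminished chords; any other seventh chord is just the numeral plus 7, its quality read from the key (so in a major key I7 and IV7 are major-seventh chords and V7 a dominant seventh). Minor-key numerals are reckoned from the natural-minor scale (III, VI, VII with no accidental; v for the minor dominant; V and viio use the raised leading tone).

viiø65/VI

The pitches D-F-Ab-C form a half-diminished seventh chord rooted on D.
D sits a half step below Eb (VI in G minor); a diminished chord there is the applied leading-tone chord of VI.
With F in the bass the chord is in first inversion, so the figured bass is 65.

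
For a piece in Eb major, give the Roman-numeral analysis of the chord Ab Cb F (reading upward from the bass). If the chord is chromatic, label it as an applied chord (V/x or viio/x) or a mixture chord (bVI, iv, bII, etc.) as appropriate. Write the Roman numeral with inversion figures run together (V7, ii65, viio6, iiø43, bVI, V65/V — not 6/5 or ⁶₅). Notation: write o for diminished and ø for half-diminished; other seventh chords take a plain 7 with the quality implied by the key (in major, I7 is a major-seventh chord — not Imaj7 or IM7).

iio6

Stacked in thirds the chord is F-Ab-Cb: a diminished triad on F.
F is the second degree of Eb major. This is the diminished supertonic triad, borrowed from the parallel minor.
With Ab in the bass the chord is in first inversion, so the figured bass is 6.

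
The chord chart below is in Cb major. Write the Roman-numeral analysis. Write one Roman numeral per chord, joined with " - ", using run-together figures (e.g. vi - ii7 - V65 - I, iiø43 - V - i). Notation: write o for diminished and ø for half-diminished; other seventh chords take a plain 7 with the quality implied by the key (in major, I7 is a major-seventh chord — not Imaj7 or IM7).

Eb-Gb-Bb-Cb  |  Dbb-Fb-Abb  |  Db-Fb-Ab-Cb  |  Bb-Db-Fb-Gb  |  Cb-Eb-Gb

Eb-Gb-Bb-Cb has root Cb, degree 1 in Cb major, so I65.
Dbb-Fb-Abb: major triad on Dbb — chromatic; Dbb is the lowered second degree, so this is the Neapolitan chord, bII.
Db-Fb-Ab-Cb: root Db is the supertonic; minor seventh chord there is ii7.
Bb-Db-Fb-Gb has root Gb, degree 5 in Cb major, so V65.
Cb-Eb-Gb: root Cb is the tonic; major triad there is I.

I65 - bII - ii7 - V65 - I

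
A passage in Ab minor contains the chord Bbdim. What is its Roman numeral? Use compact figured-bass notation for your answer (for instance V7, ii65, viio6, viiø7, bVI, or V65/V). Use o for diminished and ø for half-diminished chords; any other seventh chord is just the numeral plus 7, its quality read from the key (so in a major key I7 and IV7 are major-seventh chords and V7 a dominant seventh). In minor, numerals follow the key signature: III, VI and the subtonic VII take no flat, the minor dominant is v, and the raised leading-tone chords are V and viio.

Stacked in thirds the chord is Bb-Db-Fb: a diminished triad on Bb.
Bb is scale degree 2 in Ab minor, and a diminished triad on that degree is written iio.

iio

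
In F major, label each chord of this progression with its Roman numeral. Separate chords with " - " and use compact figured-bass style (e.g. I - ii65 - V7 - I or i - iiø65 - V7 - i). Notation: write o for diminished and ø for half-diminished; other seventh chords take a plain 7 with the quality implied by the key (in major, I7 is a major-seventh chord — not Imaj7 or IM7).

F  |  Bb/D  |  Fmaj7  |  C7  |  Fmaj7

I - IV6 - I7 - V7 - I7

F has root F, degree 1 in F major, so I.
Bb/D has root Bb, degree 4 in F major, so IV6.
Fmaj7: major seventh chord on F = scale degree 1 → I7.
C7 has root C, degree 5 in F major, so V7.
Fmaj7: major seventh chord on F = scale degree 1 → I7.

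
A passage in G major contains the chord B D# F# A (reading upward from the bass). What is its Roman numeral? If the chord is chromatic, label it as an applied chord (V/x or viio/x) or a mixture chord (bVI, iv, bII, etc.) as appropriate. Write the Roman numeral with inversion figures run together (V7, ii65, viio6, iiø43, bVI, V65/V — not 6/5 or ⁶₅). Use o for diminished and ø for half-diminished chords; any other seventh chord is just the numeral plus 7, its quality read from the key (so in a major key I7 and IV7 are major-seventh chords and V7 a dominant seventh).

Stacked in thirds the chord is B-D#-F#-A: a dominant seventh chord on B.
B is not a diatonic chord root with this quality in G major, but it lies a perfect fifth above E (vi), so the chord functions as an applied dominant of vi.

V7/vi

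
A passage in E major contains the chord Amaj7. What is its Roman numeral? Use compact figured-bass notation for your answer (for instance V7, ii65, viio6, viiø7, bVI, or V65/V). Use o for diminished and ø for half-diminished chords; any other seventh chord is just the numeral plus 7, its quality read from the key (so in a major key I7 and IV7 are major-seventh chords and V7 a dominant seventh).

IV7

Stacked in thirds the chord is A-C#-E-G#: a major seventh chord on A.
In E major, A is the subdominant; the diatonic major seventh chord there is IV7.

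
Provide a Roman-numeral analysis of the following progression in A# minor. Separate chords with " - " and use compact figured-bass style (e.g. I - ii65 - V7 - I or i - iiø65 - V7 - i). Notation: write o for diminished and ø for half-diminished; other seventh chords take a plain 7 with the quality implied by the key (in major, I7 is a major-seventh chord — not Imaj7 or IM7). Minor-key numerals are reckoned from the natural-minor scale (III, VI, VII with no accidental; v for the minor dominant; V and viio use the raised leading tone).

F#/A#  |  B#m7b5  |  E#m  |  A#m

F#/A#: root F# is the submediant; major triad there is VI6.
B#m7b5 has root B#, degree 2 in A# minor, so iiø7.
E#m has root E#, degree 5 in A# minor, so v.
A#m has root A#, degree 1 in A# minor, so i.

VI6 - iiø7 - v - i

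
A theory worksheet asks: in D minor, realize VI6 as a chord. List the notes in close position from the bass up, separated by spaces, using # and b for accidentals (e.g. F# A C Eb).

In D minor, the submediant is Bb, and the diatonic chord built there is a major triad.
Stacking thirds from Bb gives Bb-D-F.
With the 6 figure the chord is in first inversion; from the bass D upward in close position it reads D-F-Bb.

D F Bb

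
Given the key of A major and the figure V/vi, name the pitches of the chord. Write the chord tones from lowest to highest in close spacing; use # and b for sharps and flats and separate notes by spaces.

V/vi is a secondary dominant — the dominant triad of vi. vi in A major is F#, so the applied chord's root is C#, a perfect fifth above.
Building a major triad on C# gives C#-E#-G#.

C# E# G#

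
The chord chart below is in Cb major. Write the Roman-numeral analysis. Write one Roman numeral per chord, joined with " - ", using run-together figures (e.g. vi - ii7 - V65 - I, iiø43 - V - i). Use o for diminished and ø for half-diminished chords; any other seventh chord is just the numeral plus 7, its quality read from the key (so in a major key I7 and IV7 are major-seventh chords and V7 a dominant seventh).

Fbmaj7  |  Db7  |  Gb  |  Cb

IV7 - V7/V - V - I

Fbmaj7: root Fb is the subdominant; major seventh chord there is IV7.
Db7: chromatic; Db is V of V, so V7/V.
Gb has root Gb, degree 5 in Cb major, so V.
Cb: major triad on Cb = scale degree 1 → I.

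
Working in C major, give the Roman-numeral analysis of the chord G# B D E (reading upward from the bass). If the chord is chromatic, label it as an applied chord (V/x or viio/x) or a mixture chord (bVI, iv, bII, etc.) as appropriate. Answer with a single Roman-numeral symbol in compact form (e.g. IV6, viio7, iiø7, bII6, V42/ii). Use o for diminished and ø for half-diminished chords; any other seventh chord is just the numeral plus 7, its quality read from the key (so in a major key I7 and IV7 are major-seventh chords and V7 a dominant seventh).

V65/vi

Stacked in thirds the chord is E-G#-B-D: a dominant seventh chord on E.
E is not a diatonic chord root with this quality in C major, but it lies a perfect fifth above A (vi), so the chord functions as an applied dominant of vi.
With G# in the bass the chord is in first inversion, so the figured bass is 65.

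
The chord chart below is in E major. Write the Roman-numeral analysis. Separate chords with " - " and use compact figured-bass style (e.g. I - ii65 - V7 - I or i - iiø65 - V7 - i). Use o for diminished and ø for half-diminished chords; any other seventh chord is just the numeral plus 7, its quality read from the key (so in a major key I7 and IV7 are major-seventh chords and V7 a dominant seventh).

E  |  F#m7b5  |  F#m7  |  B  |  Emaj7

I - iiø7 - ii7 - V - I7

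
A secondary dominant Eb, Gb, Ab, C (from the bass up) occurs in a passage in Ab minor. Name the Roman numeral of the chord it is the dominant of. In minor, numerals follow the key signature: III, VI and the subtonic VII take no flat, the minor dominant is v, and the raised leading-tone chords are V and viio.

The chord is a dominant seventh chord on Ab.
A dominant resolves down a perfect fifth: Ab → Db. In Ab minor, Db is scale degree 4, i.e. iv.

iv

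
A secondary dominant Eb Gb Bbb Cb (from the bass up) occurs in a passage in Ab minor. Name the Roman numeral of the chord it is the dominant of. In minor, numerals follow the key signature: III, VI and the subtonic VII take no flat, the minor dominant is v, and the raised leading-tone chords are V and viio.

VI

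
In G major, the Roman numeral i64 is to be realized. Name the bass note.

i in G major has root G; the chord is G-Bb-D.
The figure 64 means second inversion — the fifth is in the bass.

D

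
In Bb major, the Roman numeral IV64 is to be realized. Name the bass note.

IV in Bb major has root Eb; the chord is Eb-G-Bb.
The figure 64 means second inversion — the fifth is in the bass.

Bb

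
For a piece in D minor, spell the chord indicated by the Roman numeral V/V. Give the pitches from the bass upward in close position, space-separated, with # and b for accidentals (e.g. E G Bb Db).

E G# B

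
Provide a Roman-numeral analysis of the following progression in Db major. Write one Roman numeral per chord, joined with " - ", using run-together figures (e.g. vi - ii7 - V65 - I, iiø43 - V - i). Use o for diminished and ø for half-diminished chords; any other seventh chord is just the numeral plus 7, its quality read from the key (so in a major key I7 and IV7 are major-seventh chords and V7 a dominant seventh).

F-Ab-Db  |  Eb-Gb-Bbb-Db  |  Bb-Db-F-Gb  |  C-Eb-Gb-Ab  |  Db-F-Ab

I6 - iiø7 - IV65 - V65 - I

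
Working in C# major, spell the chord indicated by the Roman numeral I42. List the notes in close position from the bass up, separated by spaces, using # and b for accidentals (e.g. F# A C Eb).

The numeral's case and figure indicate a major seventh chord. In C# major its root, scale degree 1, is C#.
That chord is spelled C#-E#-G#-B#.
The figured bass 42 indicates third inversion, placing the seventh (B#) in the bass: B#-C#-E#-G#.

B# C# E# G#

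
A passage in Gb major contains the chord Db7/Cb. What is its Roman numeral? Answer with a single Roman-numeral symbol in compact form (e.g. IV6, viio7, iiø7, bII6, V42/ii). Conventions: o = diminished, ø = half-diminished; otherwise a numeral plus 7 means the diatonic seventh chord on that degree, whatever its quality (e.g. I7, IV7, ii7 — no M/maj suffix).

V42

The pitches Db-F-Ab-Cb form a dominant seventh chord rooted on Db.
Db is scale degree 5 in Gb major, and a dominant seventh chord on that degree is written V7.
With Cb in the bass the chord is in third inversion, so the figured bass is 42.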